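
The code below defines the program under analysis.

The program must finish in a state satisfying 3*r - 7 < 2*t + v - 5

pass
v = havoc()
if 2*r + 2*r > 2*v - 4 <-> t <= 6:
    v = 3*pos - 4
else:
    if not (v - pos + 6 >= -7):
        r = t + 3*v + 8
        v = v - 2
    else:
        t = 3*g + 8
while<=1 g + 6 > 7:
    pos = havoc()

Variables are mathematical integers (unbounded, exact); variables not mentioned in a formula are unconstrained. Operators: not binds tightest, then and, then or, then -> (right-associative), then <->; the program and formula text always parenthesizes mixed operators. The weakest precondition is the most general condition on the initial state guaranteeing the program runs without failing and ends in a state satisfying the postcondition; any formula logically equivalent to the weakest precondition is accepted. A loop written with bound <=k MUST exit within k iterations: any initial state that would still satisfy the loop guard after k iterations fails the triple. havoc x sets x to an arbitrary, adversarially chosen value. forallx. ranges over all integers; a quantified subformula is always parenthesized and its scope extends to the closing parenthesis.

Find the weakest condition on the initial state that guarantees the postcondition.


Working backward. After the program, the postcondition 3*r - 7 < 2*t + v - 5 must hold; in canonical form it is 3*r < 2*t + v + 2.
Before the loop (bound <=1), unroll the exhaustion recursion (WP_0 = exit-now case; WP_j = one more guarded iteration, up to j = 1):
  WP_0: (not (g > 1)) and 3*r < 2*t + v + 2
  WP_1: (g > 1 -> ((not (g > 1)) and 3*r < 2*t + v + 2)) and ((not (g > 1)) -> 3*r < 2*t + v + 2)
So before the loop: (g > 1 -> ((not (g > 1)) and 3*r < 2*t + v + 2)) and ((not (g > 1)) -> 3*r < 2*t + v + 2)
Then branch requires (g > 1 -> ((not (g > 1)) and 3*r < 3*pos + 2*t - 2)) and ((not (g > 1)) -> 3*r < 3*pos + 2*t - 2); else branch requires ((not (v >= pos - 13)) -> ((g > 1 -> ((not (g > 1)) and t + 8*v < -24)) and ((not (g > 1)) -> t + 8*v < -24))) and (v >= pos - 13 -> ((g > 1 -> ((not (g > 1)) and 3*r < 6*g + v + 18)) and ((not (g > 1)) -> 3*r < 6*g + v + 18))).
Before the if: ((4*r > 2*v - 4 <-> t <= 6) -> ((g > 1 -> ((not (g > 1)) and 3*r < 3*pos + 2*t - 2)) and ((not (g > 1)) -> 3*r < 3*pos + 2*t - 2))) and ((not (4*r > 2*v - 4 <-> t <= 6)) -> (((not (v >= pos - 13)) -> ((g > 1 -> ((not (g > 1)) and t + 8*v < -24)) and ((not (g > 1)) -> t + 8*v < -24))) and (v >= pos - 13 -> ((g > 1 -> ((not (g > 1)) and 3*r < 6*g + v + 18)) and ((not (g > 1)) -> 3*r < 6*g + v + 18)))))
Before havoc v: forall v_1. (((4*r > 2*v_1 - 4 <-> t <= 6) -> ((g > 1 -> ((not (g > 1)) and 3*r < 3*pos + 2*t - 2)) and ((not (g > 1)) -> 3*r < 3*pos + 2*t - 2))) and ((not (4*r > 2*v_1 - 4 <-> t <= 6)) -> (((not (v_1 >= pos - 13)) -> ((g > 1 -> ((not (g > 1)) and t + 8*v_1 < -24)) and ((not (g > 1)) -> t + 8*v_1 < -24))) and (v_1 >= pos - 13 -> ((g > 1 -> ((not (g > 1)) and 3*r < 6*g + v_1 + 18)) and ((not (g > 1)) -> 3*r < 6*g + v_1 + 18))))))
Before skip: forall v_1. (((4*r > 2*v_1 - 4 <-> t <= 6) -> ((g > 1 -> ((not (g > 1)) and 3*r < 3*pos + 2*t - 2)) and ((not (g > 1)) -> 3*r < 3*pos + 2*t - 2))) and ((not (4*r > 2*v_1 - 4 <-> t <= 6)) -> (((not (v_1 >= pos - 13)) -> ((g > 1 -> ((not (g > 1)) and t + 8*v_1 < -24)) and ((not (g > 1)) -> t + 8*v_1 < -24))) and (v_1 >= pos - 13 -> ((g > 1 -> ((not (g > 1)) and 3*r < 6*g + v_1 + 18)) and ((not (g > 1)) -> 3*r < 6*g + v_1 + 18))))))
Answer: WP = forall v_1. (((4*r > 2*v_1 - 4 <-> t <= 6) -> ((g > 1 -> ((not (g > 1)) and 3*r < 3*pos + 2*t - 2)) and ((not (g > 1)) -> 3*r < 3*pos + 2*t - 2))) and ((not (4*r > 2*v_1 - 4 <-> t <= 6)) -> (((not (v_1 >= pos - 13)) -> ((g > 1 -> ((not (g > 1)) and t + 8*v_1 < -24)) and ((not (g > 1)) -> t + 8*v_1 < -24))) and (v_1 >= pos - 13 -> ((g > 1 -> ((not (g > 1)) and 3*r < 6*g + v_1 + 18)) and ((not (g > 1)) -> 3*r < 6*g + v_1 + 18))))))


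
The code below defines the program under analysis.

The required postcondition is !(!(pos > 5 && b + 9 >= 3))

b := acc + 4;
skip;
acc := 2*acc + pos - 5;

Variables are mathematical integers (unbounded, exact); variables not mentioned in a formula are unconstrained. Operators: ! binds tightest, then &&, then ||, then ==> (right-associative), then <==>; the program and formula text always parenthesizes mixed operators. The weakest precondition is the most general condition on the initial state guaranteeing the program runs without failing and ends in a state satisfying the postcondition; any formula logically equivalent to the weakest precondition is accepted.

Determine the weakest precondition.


Working backward. After the program, the postcondition !(!(pos > 5 && b + 9 >= 3)) must hold; in canonical form it is pos > 5 && b >= -6.
Before acc := 2*acc + pos - 5: pos > 5 && b >= -6
Before skip: pos > 5 && b >= -6
Before b := acc + 4: pos > 5 && acc >= -10
Answer: WP = pos > 5 && acc >= -10


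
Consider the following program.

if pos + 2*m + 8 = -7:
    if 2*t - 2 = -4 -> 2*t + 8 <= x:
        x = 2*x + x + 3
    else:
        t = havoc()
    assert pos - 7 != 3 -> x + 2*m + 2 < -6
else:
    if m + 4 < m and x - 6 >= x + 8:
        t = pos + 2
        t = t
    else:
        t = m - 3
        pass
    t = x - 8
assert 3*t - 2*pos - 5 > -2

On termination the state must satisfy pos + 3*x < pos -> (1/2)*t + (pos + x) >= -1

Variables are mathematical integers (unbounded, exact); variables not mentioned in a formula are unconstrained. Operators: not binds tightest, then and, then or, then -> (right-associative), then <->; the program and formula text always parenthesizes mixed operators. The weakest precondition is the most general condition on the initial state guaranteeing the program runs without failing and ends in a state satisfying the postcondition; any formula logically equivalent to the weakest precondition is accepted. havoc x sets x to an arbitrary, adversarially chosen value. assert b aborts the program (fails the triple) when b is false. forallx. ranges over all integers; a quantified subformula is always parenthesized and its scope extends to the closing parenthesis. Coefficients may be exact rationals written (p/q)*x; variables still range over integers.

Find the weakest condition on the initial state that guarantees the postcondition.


Working backward. After the program, the postcondition pos + 3*x < pos -> (1/2)*t + (pos + x) >= -1 must hold; in canonical form it is 3*x < 0 -> pos + (1/2)*t + x >= -1.
Before assert 3*t - 2*pos - 5 > -2: 3*t > 2*pos + 3 and (3*x < 0 -> pos + (1/2)*t + x >= -1)
Then branch requires ((2*t = -2 -> 2*t <= x - 8) -> ((pos != 10 -> 2*m + 3*x < -11) and 3*t > 2*pos + 3 and (9*x < -9 -> pos + (1/2)*t + 3*x >= -4))) and ((not (2*t = -2 -> 2*t <= x - 8)) -> (forall t_1. ((pos != 10 -> 2*m + x < -8) and 3*t_1 > 2*pos + 3 and (3*x < 0 -> pos + (1/2)*t_1 + x >= -1)))); else branch requires 3*x > 2*pos + 27 and (3*x < 0 -> pos + (3/2)*x >= 3).
Before the if: (2*m + pos = -15 -> (((2*t = -2 -> 2*t <= x - 8) -> ((pos != 10 -> 2*m + 3*x < -11) and 3*t > 2*pos + 3 and (9*x < -9 -> pos + (1/2)*t + 3*x >= -4))) and ((not (2*t = -2 -> 2*t <= x - 8)) -> (forall t_1. ((pos != 10 -> 2*m + x < -8) and 3*t_1 > 2*pos + 3 and (3*x < 0 -> pos + (1/2)*t_1 + x >= -1)))))) and ((not (2*m + pos = -15)) -> (3*x > 2*pos + 27 and (3*x < 0 -> pos + (3/2)*x >= 3)))
Answer: WP = (2*m + pos = -15 -> (((2*t = -2 -> 2*t <= x - 8) -> ((pos != 10 -> 2*m + 3*x < -11) and 3*t > 2*pos + 3 and (9*x < -9 -> pos + (1/2)*t + 3*x >= -4))) and ((not (2*t = -2 -> 2*t <= x - 8)) -> (forall t_1. ((pos != 10 -> 2*m + x < -8) and 3*t_1 > 2*pos + 3 and (3*x < 0 -> pos + (1/2)*t_1 + x >= -1)))))) and ((not (2*m + pos = -15)) -> (3*x > 2*pos + 27 and (3*x < 0 -> pos + (3/2)*x >= 3)))


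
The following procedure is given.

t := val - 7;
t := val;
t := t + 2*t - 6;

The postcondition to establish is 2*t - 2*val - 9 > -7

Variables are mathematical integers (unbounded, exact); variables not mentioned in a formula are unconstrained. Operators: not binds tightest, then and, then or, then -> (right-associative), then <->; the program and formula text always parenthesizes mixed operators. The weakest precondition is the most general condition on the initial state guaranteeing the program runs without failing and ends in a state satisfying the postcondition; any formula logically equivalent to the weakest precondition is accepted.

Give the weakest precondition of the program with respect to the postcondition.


Working backward. After the program, the postcondition 2*t - 2*val - 9 > -7 must hold; in canonical form it is 2*t > 2*val + 2.
Before t := t + 2*t - 6: 6*t > 2*val + 14
Before t := val: 4*val > 14
Before t := val - 7: 4*val > 14
Answer: WP = 4*val > 14


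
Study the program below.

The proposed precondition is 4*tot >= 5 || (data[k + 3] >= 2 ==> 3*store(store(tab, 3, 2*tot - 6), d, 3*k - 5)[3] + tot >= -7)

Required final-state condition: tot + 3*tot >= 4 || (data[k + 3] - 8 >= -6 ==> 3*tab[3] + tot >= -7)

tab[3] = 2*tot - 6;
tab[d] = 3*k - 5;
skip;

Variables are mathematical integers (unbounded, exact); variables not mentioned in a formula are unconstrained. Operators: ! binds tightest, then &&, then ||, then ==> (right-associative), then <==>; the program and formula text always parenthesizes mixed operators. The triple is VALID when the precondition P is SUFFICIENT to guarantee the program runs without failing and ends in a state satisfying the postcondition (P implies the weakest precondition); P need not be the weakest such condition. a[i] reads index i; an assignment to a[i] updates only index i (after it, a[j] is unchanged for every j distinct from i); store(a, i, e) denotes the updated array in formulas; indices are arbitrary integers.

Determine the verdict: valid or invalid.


Working backward. After the program, the postcondition tot + 3*tot >= 4 || (data[k + 3] - 8 >= -6 ==> 3*tab[3] + tot >= -7) must hold; in canonical form it is 4*tot >= 4 || (data[k + 3] >= 2 ==> 3*tab[3] + tot >= -7).
Before skip: 4*tot >= 4 || (data[k + 3] >= 2 ==> 3*tab[3] + tot >= -7)
Before tab[d] := 3*k - 5: 4*tot >= 4 || (data[k + 3] >= 2 ==> 3*store(tab, d, 3*k - 5)[3] + tot >= -7)
Before tab[3] := 2*tot - 6: 4*tot >= 4 || (data[k + 3] >= 2 ==> 3*store(store(tab, 3, 2*tot - 6), d, 3*k - 5)[3] + tot >= -7)
The weakest precondition is 4*tot >= 4 || (data[k + 3] >= 2 ==> 3*store(store(tab, 3, 2*tot - 6), d, 3*k - 5)[3] + tot >= -7).
Check whether 4*tot >= 5 || (data[k + 3] >= 2 ==> 3*store(store(tab, 3, 2*tot - 6), d, 3*k - 5)[3] + tot >= -7) implies it.
Every state satisfying the precondition satisfies the weakest precondition: the implication holds.
Answer: valid


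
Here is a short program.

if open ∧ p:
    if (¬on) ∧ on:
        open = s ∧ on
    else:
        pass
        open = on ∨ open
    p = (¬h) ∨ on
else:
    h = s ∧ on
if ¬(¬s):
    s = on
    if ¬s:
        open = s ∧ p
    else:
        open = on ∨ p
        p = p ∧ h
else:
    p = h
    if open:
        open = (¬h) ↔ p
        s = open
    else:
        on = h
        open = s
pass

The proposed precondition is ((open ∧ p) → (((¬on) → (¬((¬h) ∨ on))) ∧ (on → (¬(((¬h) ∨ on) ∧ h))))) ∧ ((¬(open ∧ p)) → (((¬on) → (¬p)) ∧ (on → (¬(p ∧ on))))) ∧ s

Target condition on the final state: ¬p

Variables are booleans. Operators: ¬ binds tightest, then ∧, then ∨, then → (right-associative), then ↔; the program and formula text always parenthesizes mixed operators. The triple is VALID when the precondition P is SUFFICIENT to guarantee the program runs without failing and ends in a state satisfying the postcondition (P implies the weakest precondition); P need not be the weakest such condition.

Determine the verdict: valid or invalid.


Working backward. After the program, ¬p must hold.
Before skip: ¬p
Then branch requires ((¬on) → (¬p)) ∧ (on → (¬(p ∧ h))); else branch requires (open → (¬h)) ∧ ((¬open) → (¬h)).
Before the if: (s → (((¬on) → (¬p)) ∧ (on → (¬(p ∧ h))))) ∧ ((¬s) → ((open → (¬h)) ∧ ((¬open) → (¬h))))
Then branch requires (s → (((¬on) → (¬((¬h) ∨ on))) ∧ (on → (¬(((¬h) ∨ on) ∧ h))))) ∧ ((¬s) → (((on ∨ open) → (¬h)) ∧ ((¬(on ∨ open)) → (¬h)))); else branch requires (s → (((¬on) → (¬p)) ∧ (on → (¬(p ∧ s ∧ on))))) ∧ ((¬s) → ((open → (¬(s ∧ on))) ∧ ((¬open) → (¬(s ∧ on))))).
Before the if: ((open ∧ p) → ((s → (((¬on) → (¬((¬h) ∨ on))) ∧ (on → (¬(((¬h) ∨ on) ∧ h))))) ∧ ((¬s) → (((on ∨ open) → (¬h)) ∧ ((¬(on ∨ open)) → (¬h)))))) ∧ ((¬(open ∧ p)) → ((s → (((¬on) → (¬p)) ∧ (on → (¬(p ∧ s ∧ on))))) ∧ ((¬s) → ((open → (¬(s ∧ on))) ∧ ((¬open) → (¬(s ∧ on)))))))
The weakest precondition is ((open ∧ p) → ((s → (((¬on) → (¬((¬h) ∨ on))) ∧ (on → (¬(((¬h) ∨ on) ∧ h))))) ∧ ((¬s) → (((on ∨ open) → (¬h)) ∧ ((¬(on ∨ open)) → (¬h)))))) ∧ ((¬(open ∧ p)) → ((s → (((¬on) → (¬p)) ∧ (on → (¬(p ∧ s ∧ on))))) ∧ ((¬s) → ((open → (¬(s ∧ on))) ∧ ((¬open) → (¬(s ∧ on))))))).
Check whether ((open ∧ p) → (((¬on) → (¬((¬h) ∨ on))) ∧ (on → (¬(((¬h) ∨ on) ∧ h))))) ∧ ((¬(open ∧ p)) → (((¬on) → (¬p)) ∧ (on → (¬(p ∧ on))))) ∧ s implies it.
Every state satisfying the precondition satisfies the weakest precondition: the implication holds.
Answer: valid


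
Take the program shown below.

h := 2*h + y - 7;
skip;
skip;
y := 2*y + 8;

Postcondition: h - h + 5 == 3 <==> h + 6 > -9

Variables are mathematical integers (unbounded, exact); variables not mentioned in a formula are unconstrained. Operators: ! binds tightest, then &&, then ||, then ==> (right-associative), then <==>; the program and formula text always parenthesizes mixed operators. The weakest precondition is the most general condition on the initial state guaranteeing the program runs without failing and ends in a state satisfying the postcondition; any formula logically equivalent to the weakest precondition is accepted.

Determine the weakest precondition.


Working backward. After the program, the postcondition h - h + 5 == 3 <==> h + 6 > -9 must hold; in canonical form it is !(h > -15).
Before y := 2*y + 8: !(h > -15)
Before skip: !(h > -15)
Before skip: !(h > -15)
Before h := 2*h + y - 7: !(2*h + y > -8)
Answer: WP = !(2*h + y > -8)


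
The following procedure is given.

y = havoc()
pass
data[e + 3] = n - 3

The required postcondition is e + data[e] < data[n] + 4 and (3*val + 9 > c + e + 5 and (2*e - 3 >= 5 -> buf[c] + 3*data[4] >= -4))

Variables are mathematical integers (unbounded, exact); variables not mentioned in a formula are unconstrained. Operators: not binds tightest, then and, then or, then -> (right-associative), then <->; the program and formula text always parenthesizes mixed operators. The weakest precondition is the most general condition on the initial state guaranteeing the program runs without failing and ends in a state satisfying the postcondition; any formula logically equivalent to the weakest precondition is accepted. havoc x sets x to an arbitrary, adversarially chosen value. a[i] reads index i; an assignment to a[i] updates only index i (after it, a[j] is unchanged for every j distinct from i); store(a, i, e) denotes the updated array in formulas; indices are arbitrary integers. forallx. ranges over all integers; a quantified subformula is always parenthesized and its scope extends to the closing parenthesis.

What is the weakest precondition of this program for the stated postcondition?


Working backward. After the program, the postcondition e + data[e] < data[n] + 4 and (3*val + 9 > c + e + 5 and (2*e - 3 >= 5 -> buf[c] + 3*data[4] >= -4)) must hold; in canonical form it is data[e] + e < data[n] + 4 and 3*val > c + e - 4 and (2*e >= 8 -> buf[c] + 3*data[4] >= -4).
Before data[e + 3] := n - 3: store(data, e + 3, n - 3)[e] + e < store(data, e + 3, n - 3)[n] + 4 and 3*val > c + e - 4 and (2*e >= 8 -> buf[c] + 3*store(data, e + 3, n - 3)[4] >= -4)
Before skip: store(data, e + 3, n - 3)[e] + e < store(data, e + 3, n - 3)[n] + 4 and 3*val > c + e - 4 and (2*e >= 8 -> buf[c] + 3*store(data, e + 3, n - 3)[4] >= -4)
Before havoc y: store(data, e + 3, n - 3)[e] + e < store(data, e + 3, n - 3)[n] + 4 and 3*val > c + e - 4 and (2*e >= 8 -> buf[c] + 3*store(data, e + 3, n - 3)[4] >= -4)
Answer: WP = store(data, e + 3, n - 3)[e] + e < store(data, e + 3, n - 3)[n] + 4 and 3*val > c + e - 4 and (2*e >= 8 -> buf[c] + 3*store(data, e + 3, n - 3)[4] >= -4)


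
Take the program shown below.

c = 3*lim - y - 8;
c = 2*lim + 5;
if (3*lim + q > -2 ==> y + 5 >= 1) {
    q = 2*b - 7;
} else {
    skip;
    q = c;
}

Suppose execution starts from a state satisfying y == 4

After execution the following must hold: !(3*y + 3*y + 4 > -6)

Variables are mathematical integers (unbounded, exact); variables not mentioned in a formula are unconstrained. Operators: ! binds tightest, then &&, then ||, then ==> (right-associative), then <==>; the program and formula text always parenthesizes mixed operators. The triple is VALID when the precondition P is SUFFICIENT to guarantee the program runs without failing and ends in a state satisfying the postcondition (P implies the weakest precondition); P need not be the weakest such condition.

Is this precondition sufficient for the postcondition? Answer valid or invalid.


Working backward. After the program, the postcondition !(3*y + 3*y + 4 > -6) must hold; in canonical form it is !(6*y > -10).
Then branch requires !(6*y > -10); else branch requires !(6*y > -10).
Before the if: ((3*lim + q > -2 ==> y >= -4) ==> (!(6*y > -10))) && ((!(3*lim + q > -2 ==> y >= -4)) ==> (!(6*y > -10)))
Before c := 2*lim + 5: ((3*lim + q > -2 ==> y >= -4) ==> (!(6*y > -10))) && ((!(3*lim + q > -2 ==> y >= -4)) ==> (!(6*y > -10)))
Before c := 3*lim - y - 8: ((3*lim + q > -2 ==> y >= -4) ==> (!(6*y > -10))) && ((!(3*lim + q > -2 ==> y >= -4)) ==> (!(6*y > -10)))
The weakest precondition is ((3*lim + q > -2 ==> y >= -4) ==> (!(6*y > -10))) && ((!(3*lim + q > -2 ==> y >= -4)) ==> (!(6*y > -10))).
Check whether y == 4 implies it.
Countermodel: at the initial state lim = 0, q = 0, y = 4, the precondition holds but the weakest precondition fails.
Answer: invalid


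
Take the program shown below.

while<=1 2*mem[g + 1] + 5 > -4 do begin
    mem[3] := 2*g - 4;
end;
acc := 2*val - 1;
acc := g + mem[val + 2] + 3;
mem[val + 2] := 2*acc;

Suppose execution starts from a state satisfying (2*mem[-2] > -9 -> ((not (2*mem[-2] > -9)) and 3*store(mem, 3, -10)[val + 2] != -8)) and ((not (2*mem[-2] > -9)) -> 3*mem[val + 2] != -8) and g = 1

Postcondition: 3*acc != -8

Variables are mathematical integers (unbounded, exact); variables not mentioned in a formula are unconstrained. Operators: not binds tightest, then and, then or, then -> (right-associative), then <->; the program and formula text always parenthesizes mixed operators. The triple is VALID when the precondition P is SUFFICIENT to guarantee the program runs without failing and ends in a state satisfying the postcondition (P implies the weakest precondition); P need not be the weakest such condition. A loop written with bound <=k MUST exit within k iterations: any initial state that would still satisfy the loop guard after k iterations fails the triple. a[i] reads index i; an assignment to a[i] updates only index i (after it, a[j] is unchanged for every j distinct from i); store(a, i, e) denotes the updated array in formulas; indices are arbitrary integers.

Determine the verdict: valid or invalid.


Working backward. After the program, 3*acc != -8 must hold.
Before mem[val + 2] := 2*acc: 3*acc != -8
Before acc := g + mem[val + 2] + 3: 3*mem[val + 2] + 3*g != -17
Before acc := 2*val - 1: 3*mem[val + 2] + 3*g != -17
Before the loop (bound <=1), unroll the exhaustion recursion (WP_0 = exit-now case; WP_j = one more guarded iteration, up to j = 1):
  WP_0: (not (2*mem[g + 1] > -9)) and 3*mem[val + 2] + 3*g != -17
  WP_1: (2*mem[g + 1] > -9 -> ((not (2*store(mem, 3, 2*g - 4)[g + 1] > -9)) and 3*store(mem, 3, 2*g - 4)[val + 2] + 3*g != -17)) and ((not (2*mem[g + 1] > -9)) -> 3*mem[val + 2] + 3*g != -17)
So before the loop: (2*mem[g + 1] > -9 -> ((not (2*store(mem, 3, 2*g - 4)[g + 1] > -9)) and 3*store(mem, 3, 2*g - 4)[val + 2] + 3*g != -17)) and ((not (2*mem[g + 1] > -9)) -> 3*mem[val + 2] + 3*g != -17)
The weakest precondition is (2*mem[g + 1] > -9 -> ((not (2*store(mem, 3, 2*g - 4)[g + 1] > -9)) and 3*store(mem, 3, 2*g - 4)[val + 2] + 3*g != -17)) and ((not (2*mem[g + 1] > -9)) -> 3*mem[val + 2] + 3*g != -17).
Check whether (2*mem[-2] > -9 -> ((not (2*mem[-2] > -9)) and 3*store(mem, 3, -10)[val + 2] != -8)) and ((not (2*mem[-2] > -9)) -> 3*mem[val + 2] != -8) and g = 1 implies it.
Countermodel: at the initial state g = 1, mem = {[-2] = -5, [2] = 0, [3] = -5, elsewhere -5}, val = 0, the precondition holds but the weakest precondition fails.
Answer: invalid


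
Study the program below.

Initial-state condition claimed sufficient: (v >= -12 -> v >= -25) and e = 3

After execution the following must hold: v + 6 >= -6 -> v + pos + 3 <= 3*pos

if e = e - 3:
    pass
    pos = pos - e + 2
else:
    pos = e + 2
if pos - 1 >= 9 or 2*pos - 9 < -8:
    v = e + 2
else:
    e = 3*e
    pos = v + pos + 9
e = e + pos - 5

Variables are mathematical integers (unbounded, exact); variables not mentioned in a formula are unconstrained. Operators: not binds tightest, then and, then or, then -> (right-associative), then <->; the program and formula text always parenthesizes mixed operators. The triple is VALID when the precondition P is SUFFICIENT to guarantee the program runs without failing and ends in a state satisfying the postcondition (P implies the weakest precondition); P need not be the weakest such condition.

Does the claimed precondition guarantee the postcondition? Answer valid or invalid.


Working backward. After the program, the postcondition v + 6 >= -6 -> v + pos + 3 <= 3*pos must hold; in canonical form it is v >= -12 -> v <= 2*pos - 3.
Before e := e + pos - 5: v >= -12 -> v <= 2*pos - 3
Then branch requires e >= -14 -> e <= 2*pos - 5; else branch requires v >= -12 -> 2*pos + v >= -15.
Before the if: ((pos >= 10 or 2*pos < 1) -> (e >= -14 -> e <= 2*pos - 5)) and ((not (pos >= 10 or 2*pos < 1)) -> (v >= -12 -> 2*pos + v >= -15))
Then branch requires ((pos >= e + 8 or 2*pos < 2*e - 3) -> (e >= -14 -> 3*e <= 2*pos - 1)) and ((not (pos >= e + 8 or 2*pos < 2*e - 3)) -> (v >= -12 -> 2*pos + v >= 2*e - 19)); else branch requires ((e >= 8 or 2*e < -3) -> (e >= -14 -> e >= 1)) and ((not (e >= 8 or 2*e < -3)) -> (v >= -12 -> 2*e + v >= -19)).
Before the if: ((e >= 8 or 2*e < -3) -> (e >= -14 -> e >= 1)) and ((not (e >= 8 or 2*e < -3)) -> (v >= -12 -> 2*e + v >= -19))
The weakest precondition is ((e >= 8 or 2*e < -3) -> (e >= -14 -> e >= 1)) and ((not (e >= 8 or 2*e < -3)) -> (v >= -12 -> 2*e + v >= -19)).
Check whether (v >= -12 -> v >= -25) and e = 3 implies it.
Every state satisfying the precondition satisfies the weakest precondition: the implication holds.
Answer: valid


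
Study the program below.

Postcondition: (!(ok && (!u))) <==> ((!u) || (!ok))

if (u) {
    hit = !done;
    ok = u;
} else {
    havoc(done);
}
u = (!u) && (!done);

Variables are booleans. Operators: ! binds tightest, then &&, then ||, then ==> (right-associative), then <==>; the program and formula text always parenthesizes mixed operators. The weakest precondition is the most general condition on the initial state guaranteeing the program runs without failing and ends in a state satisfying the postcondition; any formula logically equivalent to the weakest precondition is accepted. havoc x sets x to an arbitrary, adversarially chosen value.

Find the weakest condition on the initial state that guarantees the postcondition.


Working backward. After the program, (!(ok && (!u))) <==> ((!u) || (!ok)) must hold.
Before u := (!u) && (!done): (!(ok && (!((!u) && (!done))))) <==> ((!((!u) && (!done))) || (!ok))
Then branch requires (!(u && (!((!u) && (!done))))) <==> ((!((!u) && (!done))) || (!u)); else branch requires (!ok) && ((!(ok && u)) <==> (u || (!ok))).
Before the if: (u ==> ((!(u && (!((!u) && (!done))))) <==> ((!((!u) && (!done))) || (!u)))) && ((!u) ==> ((!ok) && ((!(ok && u)) <==> (u || (!ok)))))
Answer: WP = (u ==> ((!(u && (!((!u) && (!done))))) <==> ((!((!u) && (!done))) || (!u)))) && ((!u) ==> ((!ok) && ((!(ok && u)) <==> (u || (!ok)))))


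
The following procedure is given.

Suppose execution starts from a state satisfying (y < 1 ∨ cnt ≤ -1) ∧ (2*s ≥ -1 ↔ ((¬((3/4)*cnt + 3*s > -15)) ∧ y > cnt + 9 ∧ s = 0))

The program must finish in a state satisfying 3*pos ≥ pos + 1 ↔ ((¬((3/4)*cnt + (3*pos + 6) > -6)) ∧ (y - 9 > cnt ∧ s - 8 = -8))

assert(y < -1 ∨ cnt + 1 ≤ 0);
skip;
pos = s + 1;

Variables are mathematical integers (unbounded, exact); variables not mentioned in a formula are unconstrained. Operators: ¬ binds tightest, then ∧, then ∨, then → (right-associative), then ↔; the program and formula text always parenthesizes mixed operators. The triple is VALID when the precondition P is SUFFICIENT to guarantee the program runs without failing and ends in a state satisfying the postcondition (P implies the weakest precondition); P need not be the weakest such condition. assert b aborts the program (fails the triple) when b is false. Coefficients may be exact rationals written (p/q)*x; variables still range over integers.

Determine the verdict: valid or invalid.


Working backward. After the program, the postcondition 3*pos ≥ pos + 1 ↔ ((¬((3/4)*cnt + (3*pos + 6) > -6)) ∧ (y - 9 > cnt ∧ s - 8 = -8)) must hold; in canonical form it is 2*pos ≥ 1 ↔ ((¬((3/4)*cnt + 3*pos > -12)) ∧ y > cnt + 9 ∧ s = 0).
Before pos := s + 1: 2*s ≥ -1 ↔ ((¬((3/4)*cnt + 3*s > -15)) ∧ y > cnt + 9 ∧ s = 0)
Before skip: 2*s ≥ -1 ↔ ((¬((3/4)*cnt + 3*s > -15)) ∧ y > cnt + 9 ∧ s = 0)
Before assert y < -1 ∨ cnt + 1 ≤ 0: (y < -1 ∨ cnt ≤ -1) ∧ (2*s ≥ -1 ↔ ((¬((3/4)*cnt + 3*s > -15)) ∧ y > cnt + 9 ∧ s = 0))
The weakest precondition is (y < -1 ∨ cnt ≤ -1) ∧ (2*s ≥ -1 ↔ ((¬((3/4)*cnt + 3*s > -15)) ∧ y > cnt + 9 ∧ s = 0)).
Check whether (y < 1 ∨ cnt ≤ -1) ∧ (2*s ≥ -1 ↔ ((¬((3/4)*cnt + 3*s > -15)) ∧ y > cnt + 9 ∧ s = 0)) implies it.
Countermodel: at the initial state cnt = 0, s = -1, y = 0, the precondition holds but the weakest precondition fails.
Answer: invalid


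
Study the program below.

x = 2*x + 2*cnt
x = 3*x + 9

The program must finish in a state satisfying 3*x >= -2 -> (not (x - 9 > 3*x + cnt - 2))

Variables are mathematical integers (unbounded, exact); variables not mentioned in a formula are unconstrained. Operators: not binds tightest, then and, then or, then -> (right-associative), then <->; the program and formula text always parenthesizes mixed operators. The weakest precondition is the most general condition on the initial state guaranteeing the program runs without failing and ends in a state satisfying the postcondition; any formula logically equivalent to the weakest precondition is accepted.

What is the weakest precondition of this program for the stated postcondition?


Working backward. After the program, the postcondition 3*x >= -2 -> (not (x - 9 > 3*x + cnt - 2)) must hold; in canonical form it is 3*x >= -2 -> (not (cnt + 2*x < -7)).
Before x := 3*x + 9: 9*x >= -29 -> (not (cnt + 6*x < -25))
Before x := 2*x + 2*cnt: 18*cnt + 18*x >= -29 -> (not (13*cnt + 12*x < -25))
Answer: WP = 18*cnt + 18*x >= -29 -> (not (13*cnt + 12*x < -25))


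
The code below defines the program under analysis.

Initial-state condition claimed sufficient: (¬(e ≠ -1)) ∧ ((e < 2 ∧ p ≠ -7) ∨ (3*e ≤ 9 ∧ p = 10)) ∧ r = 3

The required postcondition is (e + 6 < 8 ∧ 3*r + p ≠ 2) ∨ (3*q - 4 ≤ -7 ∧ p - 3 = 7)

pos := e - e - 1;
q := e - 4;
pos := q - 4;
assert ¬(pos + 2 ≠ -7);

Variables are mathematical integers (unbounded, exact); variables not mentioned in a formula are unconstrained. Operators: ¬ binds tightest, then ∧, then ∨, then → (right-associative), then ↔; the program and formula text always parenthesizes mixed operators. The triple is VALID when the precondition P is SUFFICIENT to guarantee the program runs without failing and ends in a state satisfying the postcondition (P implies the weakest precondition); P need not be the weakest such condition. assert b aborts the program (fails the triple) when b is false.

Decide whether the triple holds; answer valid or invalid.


Working backward. After the program, the postcondition (e + 6 < 8 ∧ 3*r + p ≠ 2) ∨ (3*q - 4 ≤ -7 ∧ p - 3 = 7) must hold; in canonical form it is (e < 2 ∧ p + 3*r ≠ 2) ∨ (3*q ≤ -3 ∧ p = 10).
Before assert ¬(pos + 2 ≠ -7): (¬(pos ≠ -9)) ∧ ((e < 2 ∧ p + 3*r ≠ 2) ∨ (3*q ≤ -3 ∧ p = 10))
Before pos := q - 4: (¬(q ≠ -5)) ∧ ((e < 2 ∧ p + 3*r ≠ 2) ∨ (3*q ≤ -3 ∧ p = 10))
Before q := e - 4: (¬(e ≠ -1)) ∧ ((e < 2 ∧ p + 3*r ≠ 2) ∨ (3*e ≤ 9 ∧ p = 10))
Before pos := e - e - 1: (¬(e ≠ -1)) ∧ ((e < 2 ∧ p + 3*r ≠ 2) ∨ (3*e ≤ 9 ∧ p = 10))
The weakest precondition is (¬(e ≠ -1)) ∧ ((e < 2 ∧ p + 3*r ≠ 2) ∨ (3*e ≤ 9 ∧ p = 10)).
Check whether (¬(e ≠ -1)) ∧ ((e < 2 ∧ p ≠ -7) ∨ (3*e ≤ 9 ∧ p = 10)) ∧ r = 3 implies it.
Every state satisfying the precondition satisfies the weakest precondition: the implication holds.
Answer: valid


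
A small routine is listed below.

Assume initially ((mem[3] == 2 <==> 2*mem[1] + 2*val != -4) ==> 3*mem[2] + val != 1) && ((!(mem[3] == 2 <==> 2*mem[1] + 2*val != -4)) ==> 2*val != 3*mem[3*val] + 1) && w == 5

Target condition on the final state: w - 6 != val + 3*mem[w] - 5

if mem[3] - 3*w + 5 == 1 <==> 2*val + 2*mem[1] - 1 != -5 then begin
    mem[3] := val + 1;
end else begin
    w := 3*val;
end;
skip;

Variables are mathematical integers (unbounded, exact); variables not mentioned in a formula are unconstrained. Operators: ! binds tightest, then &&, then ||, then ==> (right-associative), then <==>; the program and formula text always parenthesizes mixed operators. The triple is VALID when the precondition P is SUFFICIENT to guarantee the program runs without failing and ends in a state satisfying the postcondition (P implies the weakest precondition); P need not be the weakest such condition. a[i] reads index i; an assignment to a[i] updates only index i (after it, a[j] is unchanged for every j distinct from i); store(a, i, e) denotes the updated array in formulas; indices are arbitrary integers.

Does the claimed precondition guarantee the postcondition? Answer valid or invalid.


Working backward. After the program, the postcondition w - 6 != val + 3*mem[w] - 5 must hold; in canonical form it is w != 3*mem[w] + val + 1.
Before skip: w != 3*mem[w] + val + 1
Then branch requires w != 3*store(mem, 3, val + 1)[w] + val + 1; else branch requires 2*val != 3*mem[3*val] + 1.
Before the if: ((mem[3] == 3*w - 4 <==> 2*mem[1] + 2*val != -4) ==> w != 3*store(mem, 3, val + 1)[w] + val + 1) && ((!(mem[3] == 3*w - 4 <==> 2*mem[1] + 2*val != -4)) ==> 2*val != 3*mem[3*val] + 1)
The weakest precondition is ((mem[3] == 3*w - 4 <==> 2*mem[1] + 2*val != -4) ==> w != 3*store(mem, 3, val + 1)[w] + val + 1) && ((!(mem[3] == 3*w - 4 <==> 2*mem[1] + 2*val != -4)) ==> 2*val != 3*mem[3*val] + 1).
Check whether ((mem[3] == 2 <==> 2*mem[1] + 2*val != -4) ==> 3*mem[2] + val != 1) && ((!(mem[3] == 2 <==> 2*mem[1] + 2*val != -4)) ==> 2*val != 3*mem[3*val] + 1) && w == 5 implies it.
Countermodel: at the initial state mem = {[-271374] = 11794, [1] = 90456, [2] = 0, [3] = 7, [5] = 30154, elsewhere 90456}, val = -90458, w = 5, the precondition holds but the weakest precondition fails.
Answer: invalid


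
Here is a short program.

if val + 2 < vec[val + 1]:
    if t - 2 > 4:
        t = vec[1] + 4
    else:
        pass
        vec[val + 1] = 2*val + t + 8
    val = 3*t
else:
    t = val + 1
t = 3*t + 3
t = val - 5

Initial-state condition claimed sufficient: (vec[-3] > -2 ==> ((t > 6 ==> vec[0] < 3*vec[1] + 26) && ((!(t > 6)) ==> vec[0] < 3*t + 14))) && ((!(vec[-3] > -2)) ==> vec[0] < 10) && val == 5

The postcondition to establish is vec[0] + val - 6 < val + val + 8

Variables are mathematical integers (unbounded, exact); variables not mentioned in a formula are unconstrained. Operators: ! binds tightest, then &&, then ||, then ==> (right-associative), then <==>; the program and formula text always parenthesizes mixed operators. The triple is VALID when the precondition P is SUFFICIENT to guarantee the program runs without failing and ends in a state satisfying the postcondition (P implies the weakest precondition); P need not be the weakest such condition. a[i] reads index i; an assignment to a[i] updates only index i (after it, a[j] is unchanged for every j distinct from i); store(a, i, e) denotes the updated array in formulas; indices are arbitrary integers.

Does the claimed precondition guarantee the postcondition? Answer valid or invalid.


Working backward. After the program, the postcondition vec[0] + val - 6 < val + val + 8 must hold; in canonical form it is vec[0] < val + 14.
Before t := val - 5: vec[0] < val + 14
Before t := 3*t + 3: vec[0] < val + 14
Then branch requires (t > 6 ==> vec[0] < 3*vec[1] + 26) && ((!(t > 6)) ==> store(vec, val + 1, t + 2*val + 8)[0] < 3*t + 14); else branch requires vec[0] < val + 14.
Before the if: (val < vec[val + 1] - 2 ==> ((t > 6 ==> vec[0] < 3*vec[1] + 26) && ((!(t > 6)) ==> store(vec, val + 1, t + 2*val + 8)[0] < 3*t + 14))) && ((!(val < vec[val + 1] - 2)) ==> vec[0] < val + 14)
The weakest precondition is (val < vec[val + 1] - 2 ==> ((t > 6 ==> vec[0] < 3*vec[1] + 26) && ((!(t > 6)) ==> store(vec, val + 1, t + 2*val + 8)[0] < 3*t + 14))) && ((!(val < vec[val + 1] - 2)) ==> vec[0] < val + 14).
Check whether (vec[-3] > -2 ==> ((t > 6 ==> vec[0] < 3*vec[1] + 26) && ((!(t > 6)) ==> vec[0] < 3*t + 14))) && ((!(vec[-3] > -2)) ==> vec[0] < 10) && val == 5 implies it.
Countermodel: at the initial state t = 2, val = 5, vec = {[-3] = 15521, [0] = 19, [1] = 6516, [6] = -30152, elsewhere 6516}, the precondition holds but the weakest precondition fails.
Answer: invalid


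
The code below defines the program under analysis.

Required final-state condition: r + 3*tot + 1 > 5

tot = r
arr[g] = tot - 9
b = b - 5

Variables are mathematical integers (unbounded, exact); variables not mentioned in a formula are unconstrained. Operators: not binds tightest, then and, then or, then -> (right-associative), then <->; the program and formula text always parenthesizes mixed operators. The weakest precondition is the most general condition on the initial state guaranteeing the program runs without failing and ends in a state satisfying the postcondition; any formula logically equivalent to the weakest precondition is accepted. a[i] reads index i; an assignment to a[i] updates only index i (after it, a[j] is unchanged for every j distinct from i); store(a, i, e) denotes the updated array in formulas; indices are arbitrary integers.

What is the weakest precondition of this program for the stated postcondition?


Working backward. After the program, the postcondition r + 3*tot + 1 > 5 must hold; in canonical form it is r + 3*tot > 4.
Before b := b - 5: r + 3*tot > 4
Before arr[g] := tot - 9: r + 3*tot > 4
Before tot := r: 4*r > 4
Answer: WP = 4*r > 4


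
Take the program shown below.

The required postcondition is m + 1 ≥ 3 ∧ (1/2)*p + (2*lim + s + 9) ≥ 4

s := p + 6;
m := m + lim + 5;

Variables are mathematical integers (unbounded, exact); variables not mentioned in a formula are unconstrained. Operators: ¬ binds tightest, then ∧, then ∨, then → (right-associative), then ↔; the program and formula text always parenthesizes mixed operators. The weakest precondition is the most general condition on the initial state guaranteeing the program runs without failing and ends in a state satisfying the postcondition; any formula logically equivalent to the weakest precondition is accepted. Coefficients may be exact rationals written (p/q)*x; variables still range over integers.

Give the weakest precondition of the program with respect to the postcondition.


Working backward. After the program, the postcondition m + 1 ≥ 3 ∧ (1/2)*p + (2*lim + s + 9) ≥ 4 must hold; in canonical form it is m ≥ 2 ∧ 2*lim + (1/2)*p + s ≥ -5.
Before m := m + lim + 5: lim + m ≥ -3 ∧ 2*lim + (1/2)*p + s ≥ -5
Before s := p + 6: lim + m ≥ -3 ∧ 2*lim + (3/2)*p ≥ -11
Answer: WP = lim + m ≥ -3 ∧ 2*lim + (3/2)*p ≥ -11


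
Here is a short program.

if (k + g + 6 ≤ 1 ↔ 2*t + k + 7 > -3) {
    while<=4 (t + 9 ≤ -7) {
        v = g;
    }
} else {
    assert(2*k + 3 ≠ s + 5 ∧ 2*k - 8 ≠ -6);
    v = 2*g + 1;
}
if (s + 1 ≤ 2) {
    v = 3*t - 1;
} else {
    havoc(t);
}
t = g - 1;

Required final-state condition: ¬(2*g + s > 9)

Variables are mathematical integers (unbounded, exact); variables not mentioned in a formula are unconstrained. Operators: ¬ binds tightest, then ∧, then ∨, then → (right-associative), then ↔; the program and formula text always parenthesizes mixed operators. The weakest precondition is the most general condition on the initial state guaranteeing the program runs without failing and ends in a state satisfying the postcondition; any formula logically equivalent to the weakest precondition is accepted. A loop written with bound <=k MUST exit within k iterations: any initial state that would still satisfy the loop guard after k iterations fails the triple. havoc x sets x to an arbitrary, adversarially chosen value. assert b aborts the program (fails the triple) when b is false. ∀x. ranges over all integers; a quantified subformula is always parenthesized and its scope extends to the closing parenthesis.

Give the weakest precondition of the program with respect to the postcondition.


Working backward. After the program, ¬(2*g + s > 9) must hold.
Before t := g - 1: ¬(2*g + s > 9)
Then branch requires ¬(2*g + s > 9); else branch requires ¬(2*g + s > 9).
Before the if: (s ≤ 1 → (¬(2*g + s > 9))) ∧ ((¬(s ≤ 1)) → (¬(2*g + s > 9)))
Then branch requires (t ≤ -16 → ((t ≤ -16 → ((t ≤ -16 → ((t ≤ -16 → ((¬(t ≤ -16)) ∧ (s ≤ 1 → (¬(2*g + s > 9))) ∧ ((¬(s ≤ 1)) → (¬(2*g + s > 9))))) ∧ ((¬(t ≤ -16)) → ((s ≤ 1 → (¬(2*g + s > 9))) ∧ ((¬(s ≤ 1)) → (¬(2*g + s > 9))))))) ∧ ((¬(t ≤ -16)) → ((s ≤ 1 → (¬(2*g + s > 9))) ∧ ((¬(s ≤ 1)) → (¬(2*g + s > 9))))))) ∧ ((¬(t ≤ -16)) → ((s ≤ 1 → (¬(2*g + s > 9))) ∧ ((¬(s ≤ 1)) → (¬(2*g + s > 9))))))) ∧ ((¬(t ≤ -16)) → ((s ≤ 1 → (¬(2*g + s > 9))) ∧ ((¬(s ≤ 1)) → (¬(2*g + s > 9))))); else branch requires 2*k ≠ s + 2 ∧ 2*k ≠ 2 ∧ (s ≤ 1 → (¬(2*g + s > 9))) ∧ ((¬(s ≤ 1)) → (¬(2*g + s > 9))).
Before the if: ((g + k ≤ -5 ↔ k + 2*t > -10) → ((t ≤ -16 → ((t ≤ -16 → ((t ≤ -16 → ((t ≤ -16 → ((¬(t ≤ -16)) ∧ (s ≤ 1 → (¬(2*g + s > 9))) ∧ ((¬(s ≤ 1)) → (¬(2*g + s > 9))))) ∧ ((¬(t ≤ -16)) → ((s ≤ 1 → (¬(2*g + s > 9))) ∧ ((¬(s ≤ 1)) → (¬(2*g + s > 9))))))) ∧ ((¬(t ≤ -16)) → ((s ≤ 1 → (¬(2*g + s > 9))) ∧ ((¬(s ≤ 1)) → (¬(2*g + s > 9))))))) ∧ ((¬(t ≤ -16)) → ((s ≤ 1 → (¬(2*g + s > 9))) ∧ ((¬(s ≤ 1)) → (¬(2*g + s > 9))))))) ∧ ((¬(t ≤ -16)) → ((s ≤ 1 → (¬(2*g + s > 9))) ∧ ((¬(s ≤ 1)) → (¬(2*g + s > 9))))))) ∧ ((¬(g + k ≤ -5 ↔ k + 2*t > -10)) → (2*k ≠ s + 2 ∧ 2*k ≠ 2 ∧ (s ≤ 1 → (¬(2*g + s > 9))) ∧ ((¬(s ≤ 1)) → (¬(2*g + s > 9)))))
Answer: WP = ((g + k ≤ -5 ↔ k + 2*t > -10) → ((t ≤ -16 → ((t ≤ -16 → ((t ≤ -16 → ((t ≤ -16 → ((¬(t ≤ -16)) ∧ (s ≤ 1 → (¬(2*g + s > 9))) ∧ ((¬(s ≤ 1)) → (¬(2*g + s > 9))))) ∧ ((¬(t ≤ -16)) → ((s ≤ 1 → (¬(2*g + s > 9))) ∧ ((¬(s ≤ 1)) → (¬(2*g + s > 9))))))) ∧ ((¬(t ≤ -16)) → ((s ≤ 1 → (¬(2*g + s > 9))) ∧ ((¬(s ≤ 1)) → (¬(2*g + s > 9))))))) ∧ ((¬(t ≤ -16)) → ((s ≤ 1 → (¬(2*g + s > 9))) ∧ ((¬(s ≤ 1)) → (¬(2*g + s > 9))))))) ∧ ((¬(t ≤ -16)) → ((s ≤ 1 → (¬(2*g + s > 9))) ∧ ((¬(s ≤ 1)) → (¬(2*g + s > 9))))))) ∧ ((¬(g + k ≤ -5 ↔ k + 2*t > -10)) → (2*k ≠ s + 2 ∧ 2*k ≠ 2 ∧ (s ≤ 1 → (¬(2*g + s > 9))) ∧ ((¬(s ≤ 1)) → (¬(2*g + s > 9)))))
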